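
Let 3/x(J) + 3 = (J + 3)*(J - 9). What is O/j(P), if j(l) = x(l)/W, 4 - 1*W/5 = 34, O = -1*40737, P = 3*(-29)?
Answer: 16419047850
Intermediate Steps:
P = -87
x(J) = 3/(-3 + (-9 + J)*(3 + J)) (x(J) = 3/(-3 + (J + 3)*(J - 9)) = 3/(-3 + (3 + J)*(-9 + J)) = 3/(-3 + (-9 + J)*(3 + J)))
O = -40737
W = -150 (W = 20 - 5*34 = 20 - 170 = -150)
j(l) = -1/(50*(-30 + l**2 - 6*l)) (j(l) = (3/(-30 + l**2 - 6*l))/(-150) = (3/(-30 + l**2 - 6*l))*(-1/150) = -1/(50*(-30 + l**2 - 6*l)))
O/j(P) = -40737/(1/(50*(30 - 1*(-87)**2 + 6*(-87)))) = -40737/(1/(50*(30 - 1*7569 - 522))) = -40737/(1/(50*(30 - 7569 - 522))) = -40737/((1/50)/(-8061)) = -40737/((1/50)*(-1/8061)) = -40737/(-1/403050) = -40737*(-403050) = 16419047850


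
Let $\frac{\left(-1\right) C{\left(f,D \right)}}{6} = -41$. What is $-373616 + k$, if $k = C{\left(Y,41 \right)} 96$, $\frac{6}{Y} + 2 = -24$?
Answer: $-350000$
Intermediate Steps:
$Y = - \frac{3}{13}$ ($Y = \frac{6}{-2 - 24} = \frac{6}{-26} = 6 \left(- \frac{1}{26}\right) = - \frac{3}{13} \approx -0.23077$)
$C{\left(f,D \right)} = 246$ ($C{\left(f,D \right)} = \left(-6\right) \left(-41\right) = 246$)
$k = 23616$ ($k = 246 \cdot 96 = 23616$)
$-373616 + k = -373616 + 23616 = -350000$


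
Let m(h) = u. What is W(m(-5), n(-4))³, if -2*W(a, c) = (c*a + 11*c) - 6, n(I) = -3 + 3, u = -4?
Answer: 27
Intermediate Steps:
n(I) = 0
m(h) = -4
W(a, c) = 3 - 11*c/2 - a*c/2 (W(a, c) = -((c*a + 11*c) - 6)/2 = -((a*c + 11*c) - 6)/2 = -((11*c + a*c) - 6)/2 = -(-6 + 11*c + a*c)/2 = 3 - 11*c/2 - a*c/2)
W(m(-5), n(-4))³ = (3 - 11/2*0 - ½*(-4)*0)³ = (3 + 0 + 0)³ = 3³ = 27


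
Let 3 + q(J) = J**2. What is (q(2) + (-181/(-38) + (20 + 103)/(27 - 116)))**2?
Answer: 219543489/11437924 ≈ 19.194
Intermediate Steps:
q(J) = -3 + J**2
(q(2) + (-181/(-38) + (20 + 103)/(27 - 116)))**2 = ((-3 + 2**2) + (-181/(-38) + (20 + 103)/(27 - 116)))**2 = ((-3 + 4) + (-181*(-1/38) + 123/(-89)))**2 = (1 + (181/38 + 123*(-1/89)))**2 = (1 + (181/38 - 123/89))**2 = (1 + 11435/3382)**2 = (14817/3382)**2 = 219543489/11437924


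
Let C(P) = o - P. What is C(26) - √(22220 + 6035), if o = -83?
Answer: -109 - √28255 ≈ -277.09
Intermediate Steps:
C(P) = -83 - P
C(26) - √(22220 + 6035) = (-83 - 1*26) - √(22220 + 6035) = (-83 - 26) - √28255 = -109 - √28255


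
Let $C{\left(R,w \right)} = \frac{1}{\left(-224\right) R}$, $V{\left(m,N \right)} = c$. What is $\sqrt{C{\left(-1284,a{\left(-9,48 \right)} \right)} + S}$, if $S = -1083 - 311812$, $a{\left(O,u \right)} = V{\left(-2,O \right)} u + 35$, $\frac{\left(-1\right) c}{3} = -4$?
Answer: $\frac{i \sqrt{404431275785586}}{35952} \approx 559.37 i$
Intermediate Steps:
$c = 12$ ($c = \left(-3\right) \left(-4\right) = 12$)
$V{\left(m,N \right)} = 12$
$a{\left(O,u \right)} = 35 + 12 u$ ($a{\left(O,u \right)} = 12 u + 35 = 35 + 12 u$)
$C{\left(R,w \right)} = - \frac{1}{224 R}$
$S = -312895$ ($S = -1083 - 311812 = -312895$)
$\sqrt{C{\left(-1284,a{\left(-9,48 \right)} \right)} + S} = \sqrt{- \frac{1}{224 \left(-1284\right)} - 312895} = \sqrt{\left(- \frac{1}{224}\right) \left(- \frac{1}{1284}\right) - 312895} = \sqrt{\frac{1}{287616} - 312895} = \sqrt{- \frac{89993608319}{287616}} = \frac{i \sqrt{404431275785586}}{35952}$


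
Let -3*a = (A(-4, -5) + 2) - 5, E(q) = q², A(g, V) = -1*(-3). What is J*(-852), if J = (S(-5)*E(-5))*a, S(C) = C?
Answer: 0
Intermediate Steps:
A(g, V) = 3
a = 0 (a = -((3 + 2) - 5)/3 = -(5 - 5)/3 = -⅓*0 = 0)
J = 0 (J = -5*(-5)²*0 = -5*25*0 = -125*0 = 0)
J*(-852) = 0*(-852) = 0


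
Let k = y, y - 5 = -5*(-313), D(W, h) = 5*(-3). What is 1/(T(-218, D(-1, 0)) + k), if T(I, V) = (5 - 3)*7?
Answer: 1/1584 ≈ 0.00063131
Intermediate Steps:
D(W, h) = -15
y = 1570 (y = 5 - 5*(-313) = 5 + 1565 = 1570)
k = 1570
T(I, V) = 14 (T(I, V) = 2*7 = 14)
1/(T(-218, D(-1, 0)) + k) = 1/(14 + 1570) = 1/1584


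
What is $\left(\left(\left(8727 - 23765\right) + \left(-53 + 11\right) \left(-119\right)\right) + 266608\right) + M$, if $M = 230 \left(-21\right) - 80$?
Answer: $251658$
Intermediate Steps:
$M = -4910$ ($M = -4830 - 80 = -4910$)
$\left(\left(\left(8727 - 23765\right) + \left(-53 + 11\right) \left(-119\right)\right) + 266608\right) + M = \left(\left(\left(8727 - 23765\right) + \left(-53 + 11\right) \left(-119\right)\right) + 266608\right) - 4910 = \left(\left(-15038 - -4998\right) + 266608\right) - 4910 = \left(\left(-15038 + 4998\right) + 266608\right) - 4910 = \left(-10040 + 266608\right) - 4910 = 256568 - 4910 = 251658$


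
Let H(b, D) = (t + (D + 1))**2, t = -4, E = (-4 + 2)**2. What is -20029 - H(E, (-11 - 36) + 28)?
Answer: -20513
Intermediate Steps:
E = 4 (E = (-2)**2 = 4)
H(b, D) = (-3 + D)**2 (H(b, D) = (-4 + (D + 1))**2 = (-4 + (1 + D))**2 = (-3 + D)**2)
-20029 - H(E, (-11 - 36) + 28) = -20029 - (-3 + ((-11 - 36) + 28))**2 = -20029 - (-3 + (-47 + 28))**2 = -20029 - (-3 - 19)**2 = -20029 - 1*(-22)**2 = -20029 - 1*484 = -20029 - 484 = -20513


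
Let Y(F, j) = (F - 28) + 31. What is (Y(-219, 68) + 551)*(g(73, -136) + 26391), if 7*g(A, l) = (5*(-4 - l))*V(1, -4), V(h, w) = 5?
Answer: 62992395/7 ≈ 8.9989e+6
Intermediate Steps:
g(A, l) = -100/7 - 25*l/7 (g(A, l) = ((5*(-4 - l))*5)/7 = ((-20 - 5*l)*5)/7 = (-100 - 25*l)/7 = -100/7 - 25*l/7)
Y(F, j) = 3 + F (Y(F, j) = (-28 + F) + 31 = 3 + F)
(Y(-219, 68) + 551)*(g(73, -136) + 26391) = ((3 - 219) + 551)*((-100/7 - 25/7*(-136)) + 26391) = (-216 + 551)*((-100/7 + 3400/7) + 26391) = 335*(3300/7 + 26391) = 335*(188037/7) = 62992395/7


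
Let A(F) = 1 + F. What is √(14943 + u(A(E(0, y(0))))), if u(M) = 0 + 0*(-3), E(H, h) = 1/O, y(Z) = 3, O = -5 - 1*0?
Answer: √14943 ≈ 122.24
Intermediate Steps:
O = -5 (O = -5 + 0 = -5)
E(H, h) = -⅕ (E(H, h) = 1/(-5) = -⅕)
u(M) = 0 (u(M) = 0 + 0 = 0)
√(14943 + u(A(E(0, y(0))))) = √(14943 + 0) = √14943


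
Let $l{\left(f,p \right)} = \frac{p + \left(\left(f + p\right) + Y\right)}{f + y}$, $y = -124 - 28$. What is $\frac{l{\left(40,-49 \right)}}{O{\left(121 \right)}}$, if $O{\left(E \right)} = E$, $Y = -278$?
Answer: $\frac{3}{121} \approx 0.024793$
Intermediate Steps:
$y = -152$
$l{\left(f,p \right)} = \frac{-278 + f + 2 p}{-152 + f}$ ($l{\left(f,p \right)} = \frac{p - \left(278 - f - p\right)}{f - 152} = \frac{p + \left(-278 + f + p\right)}{-152 + f} = \frac{-278 + f + 2 p}{-152 + f}$)
$\frac{l{\left(40,-49 \right)}}{O{\left(121 \right)}} = \frac{\frac{1}{-152 + 40} \left(-278 + 40 + 2 \left(-49\right)\right)}{121} = \frac{-278 + 40 - 98}{-112} \cdot \frac{1}{121} = \left(- \frac{1}{112}\right) \left(-336\right) \frac{1}{121} = 3 \cdot \frac{1}{121} = \frac{3}{121}$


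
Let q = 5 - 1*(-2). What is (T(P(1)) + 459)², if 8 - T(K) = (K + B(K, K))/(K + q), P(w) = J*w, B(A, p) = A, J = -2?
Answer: 5470921/25 ≈ 2.1884e+5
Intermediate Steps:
q = 7 (q = 5 + 2 = 7)
P(w) = -2*w
T(K) = 8 - 2*K/(7 + K) (T(K) = 8 - (K + K)/(K + 7) = 8 - 2*K/(7 + K))
(T(P(1)) + 459)² = (2*(28 + 3*(-2*1))/(7 - 2*1) + 459)² = (2*(28 + 3*(-2))/(7 - 2) + 459)² = (2*(28 - 6)/5 + 459)² = (2*(⅕)*22 + 459)² = (44/5 + 459)² = (2339/5)² = 5470921/25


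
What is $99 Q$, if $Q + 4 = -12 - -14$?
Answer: $-198$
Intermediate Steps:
$Q = -2$ ($Q = -4 - -2 = -4 + \left(-12 + 14\right) = -4 + 2 = -2$)
$99 Q = 99 \left(-2\right) = -198$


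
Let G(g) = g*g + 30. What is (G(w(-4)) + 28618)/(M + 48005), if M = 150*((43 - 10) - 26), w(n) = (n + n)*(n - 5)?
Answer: 33832/49055 ≈ 0.68967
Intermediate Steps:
w(n) = 2*n*(-5 + n) (w(n) = (2*n)*(-5 + n) = 2*n*(-5 + n))
M = 1050 (M = 150*(33 - 26) = 150*7 = 1050)
G(g) = 30 + g² (G(g) = g² + 30 = 30 + g²)
(G(w(-4)) + 28618)/(M + 48005) = ((30 + (2*(-4)*(-5 - 4))²) + 28618)/(1050 + 48005) = ((30 + (2*(-4)*(-9))²) + 28618)/49055 = ((30 + 72²) + 28618)*(1/49055) = ((30 + 5184) + 28618)*(1/49055) = (5214 + 28618)*(1/49055) = 33832*(1/49055) = 33832/49055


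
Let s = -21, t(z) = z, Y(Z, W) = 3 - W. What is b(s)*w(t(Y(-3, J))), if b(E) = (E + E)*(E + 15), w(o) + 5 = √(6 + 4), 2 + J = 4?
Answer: -1260 + 252*√10 ≈ -463.11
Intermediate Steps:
J = 2 (J = -2 + 4 = 2)
w(o) = -5 + √10 (w(o) = -5 + √(6 + 4) = -5 + √10)
b(E) = 2*E*(15 + E) (b(E) = (2*E)*(15 + E) = 2*E*(15 + E))
b(s)*w(t(Y(-3, J))) = (2*(-21)*(15 - 21))*(-5 + √10) = (2*(-21)*(-6))*(-5 + √10) = 252*(-5 + √10) = -1260 + 252*√10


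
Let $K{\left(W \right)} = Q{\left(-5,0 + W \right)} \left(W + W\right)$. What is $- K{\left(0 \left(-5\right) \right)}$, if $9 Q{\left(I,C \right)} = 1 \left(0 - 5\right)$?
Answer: $0$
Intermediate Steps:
$Q{\left(I,C \right)} = - \frac{5}{9}$ ($Q{\left(I,C \right)} = \frac{1 \left(0 - 5\right)}{9} = \frac{1 \left(-5\right)}{9} = \frac{1}{9} \left(-5\right) = - \frac{5}{9}$)
$K{\left(W \right)} = - \frac{10 W}{9}$ ($K{\left(W \right)} = - \frac{5 \left(W + W\right)}{9} = - \frac{5 \cdot 2 W}{9} = - \frac{10 W}{9}$)
$- K{\left(0 \left(-5\right) \right)} = - \frac{\left(-10\right) 0 \left(-5\right)}{9} = - \frac{\left(-10\right) 0}{9} = \left(-1\right) 0 = 0$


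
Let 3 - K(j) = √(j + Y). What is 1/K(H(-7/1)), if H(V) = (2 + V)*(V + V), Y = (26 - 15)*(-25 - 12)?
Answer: 3/346 + I*√337/346 ≈ 0.0086705 + 0.053057*I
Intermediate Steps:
Y = -407 (Y = 11*(-37) = -407)
H(V) = 2*V*(2 + V) (H(V) = (2 + V)*(2*V) = 2*V*(2 + V))
K(j) = 3 - √(-407 + j) (K(j) = 3 - √(j - 407) = 3 - √(-407 + j))
1/K(H(-7/1)) = 1/(3 - √(-407 + 2*(-7/1)*(2 - 7/1))) = 1/(3 - √(-407 + 2*(-7*1)*(2 - 7*1))) = 1/(3 - √(-407 + 2*(-7)*(2 - 7))) = 1/(3 - √(-407 + 2*(-7)*(-5))) = 1/(3 - √(-407 + 70)) = 1/(3 - √(-337)) = 1/(3 - I*√337)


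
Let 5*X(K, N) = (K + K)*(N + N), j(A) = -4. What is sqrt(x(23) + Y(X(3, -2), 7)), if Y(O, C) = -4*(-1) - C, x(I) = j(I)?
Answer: I*sqrt(7) ≈ 2.6458*I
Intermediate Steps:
x(I) = -4
X(K, N) = 4*K*N/5 (X(K, N) = ((K + K)*(N + N))/5 = ((2*K)*(2*N))/5 = (4*K*N)/5 = 4*K*N/5)
Y(O, C) = 4 - C
sqrt(x(23) + Y(X(3, -2), 7)) = sqrt(-4 + (4 - 1*7)) = sqrt(-4 + (4 - 7)) = sqrt(-4 - 3) = sqrt(-7) = I*sqrt(7)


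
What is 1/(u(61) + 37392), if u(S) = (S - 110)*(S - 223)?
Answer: 1/45330 ≈ 2.2060e-5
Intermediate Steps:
u(S) = (-223 + S)*(-110 + S) (u(S) = (-110 + S)*(-223 + S) = (-223 + S)*(-110 + S))
1/(u(61) + 37392) = 1/((24530 + 61² - 333*61) + 37392) = 1/((24530 + 3721 - 20313) + 37392) = 1/(7938 + 37392) = 1/45330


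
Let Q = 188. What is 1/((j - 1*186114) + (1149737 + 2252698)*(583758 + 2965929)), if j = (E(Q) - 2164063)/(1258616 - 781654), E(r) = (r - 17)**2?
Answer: 238481/2880273141758843200 ≈ 8.2798e-14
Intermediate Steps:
E(r) = (-17 + r)**2
j = -1067411/238481 (j = ((-17 + 188)**2 - 2164063)/(1258616 - 781654) = (171**2 - 2164063)/476962 = (29241 - 2164063)*(1/476962) = -2134822*1/476962 = -1067411/238481 ≈ -4.4759)
1/((j - 1*186114) + (1149737 + 2252698)*(583758 + 2965929)) = 1/((-1067411/238481 - 1*186114) + (1149737 + 2252698)*(583758 + 2965929)) = 1/((-1067411/238481 - 186114) + 3402435*3549687) = 1/(-44385720245/238481 + 12077579287845) = 1/(2880273141758843200/238481) = 238481/2880273141758843200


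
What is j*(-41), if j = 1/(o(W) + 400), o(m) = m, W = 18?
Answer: -41/418 ≈ -0.098086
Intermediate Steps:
j = 1/418 (j = 1/(18 + 400) = 1/418 ≈ 0.0023923)
j*(-41) = (1/418)*(-41) = -41/418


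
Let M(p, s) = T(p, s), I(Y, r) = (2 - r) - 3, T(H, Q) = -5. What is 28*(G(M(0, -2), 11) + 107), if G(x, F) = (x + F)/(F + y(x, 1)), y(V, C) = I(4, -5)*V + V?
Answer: 2984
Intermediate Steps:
I(Y, r) = -1 - r
M(p, s) = -5
y(V, C) = 5*V (y(V, C) = (-1 - 1*(-5))*V + V = (-1 + 5)*V + V = 4*V + V = 5*V)
G(x, F) = (F + x)/(F + 5*x) (G(x, F) = (x + F)/(F + 5*x) = (F + x)/(F + 5*x))
28*(G(M(0, -2), 11) + 107) = 28*((11 - 5)/(11 + 5*(-5)) + 107) = 28*(6/(11 - 25) + 107) = 28*(6/(-14) + 107) = 28*(-1/14*6 + 107) = 28*(-3/7 + 107) = 28*(746/7) = 2984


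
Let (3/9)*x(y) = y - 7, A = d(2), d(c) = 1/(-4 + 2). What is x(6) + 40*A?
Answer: -23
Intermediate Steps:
d(c) = -½ (d(c) = 1/(-2) = -½)
A = -½ ≈ -0.50000
x(y) = -21 + 3*y (x(y) = 3*(y - 7) = 3*(-7 + y) = -21 + 3*y)
x(6) + 40*A = (-21 + 3*6) + 40*(-½) = (-21 + 18) - 20 = -3 - 20 = -23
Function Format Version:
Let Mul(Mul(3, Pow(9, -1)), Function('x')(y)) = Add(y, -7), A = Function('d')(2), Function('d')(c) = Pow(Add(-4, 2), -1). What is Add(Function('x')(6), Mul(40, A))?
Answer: -23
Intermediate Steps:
Function('d')(c) = Rational(-1, 2) (Function('d')(c) = Pow(-2, -1) = Rational(-1, 2))
A = Rational(-1, 2) ≈ -0.50000
Function('x')(y) = Add(-21, Mul(3, y)) (Function('x')(y) = Mul(3, Add(y, -7)) = Mul(3, Add(-7, y)) = Add(-21, Mul(3, y)))
Add(Function('x')(6), Mul(40, A)) = Add(Add(-21, Mul(3, 6)), Mul(40, Rational(-1, 2))) = Add(Add(-21, 18), -20) = Add(-3, -20) = -23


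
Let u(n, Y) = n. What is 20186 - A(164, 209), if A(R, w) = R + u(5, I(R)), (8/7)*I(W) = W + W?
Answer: 20017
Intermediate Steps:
I(W) = 7*W/4 (I(W) = 7*(W + W)/8 = 7*(2*W)/8 = 7*W/4)
A(R, w) = 5 + R (A(R, w) = R + 5 = 5 + R)
20186 - A(164, 209) = 20186 - (5 + 164) = 20186 - 1*169 = 20186 - 169 = 20017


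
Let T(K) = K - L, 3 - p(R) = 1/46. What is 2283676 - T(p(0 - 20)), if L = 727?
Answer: 105082401/46 ≈ 2.2844e+6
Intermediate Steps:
p(R) = 137/46 (p(R) = 3 - 1/46 = 137/46)
T(K) = -727 + K (T(K) = K - 1*727 = K - 727 = -727 + K)
2283676 - T(p(0 - 20)) = 2283676 - (-727 + 137/46) = 2283676 - 1*(-33305/46) = 2283676 + 33305/46 = 105082401/46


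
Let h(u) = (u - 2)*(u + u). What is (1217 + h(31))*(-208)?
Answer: -627120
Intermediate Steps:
h(u) = 2*u*(-2 + u) (h(u) = (-2 + u)*(2*u) = 2*u*(-2 + u))
(1217 + h(31))*(-208) = (1217 + 2*31*(-2 + 31))*(-208) = (1217 + 2*31*29)*(-208) = (1217 + 1798)*(-208) = 3015*(-208) = -627120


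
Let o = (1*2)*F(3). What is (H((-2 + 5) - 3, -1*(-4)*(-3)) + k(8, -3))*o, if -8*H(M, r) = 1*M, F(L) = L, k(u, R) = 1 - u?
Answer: -42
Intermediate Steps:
H(M, r) = -M/8
o = 6 (o = (1*2)*3 = 2*3 = 6)
(H((-2 + 5) - 3, -1*(-4)*(-3)) + k(8, -3))*o = (-((-2 + 5) - 3)/8 + (1 - 1*8))*6 = (-(3 - 3)/8 + (1 - 8))*6 = (-⅛*0 - 7)*6 = (0 - 7)*6 = -7*6 = -42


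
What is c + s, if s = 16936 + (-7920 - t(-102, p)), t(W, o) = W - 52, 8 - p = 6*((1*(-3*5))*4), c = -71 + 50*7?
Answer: 9449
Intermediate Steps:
c = 279 (c = -71 + 350 = 279)
p = 368 (p = 8 - 6*(1*(-3*5))*4 = 8 - 6*(1*(-15))*4 = 8 - 6*(-15*4) = 8 - 6*(-60) = 8 - 1*(-360) = 8 + 360 = 368)
t(W, o) = -52 + W
s = 9170 (s = 16936 + (-7920 - (-52 - 102)) = 16936 + (-7920 - 1*(-154)) = 16936 + (-7920 + 154) = 16936 - 7766 = 9170)
c + s = 279 + 9170 = 9449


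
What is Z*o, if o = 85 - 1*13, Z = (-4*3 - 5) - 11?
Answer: -2016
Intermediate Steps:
Z = -28 (Z = (-12 - 5) - 11 = -17 - 11 = -28)
o = 72 (o = 85 - 13 = 72)
Z*o = -28*72 = -2016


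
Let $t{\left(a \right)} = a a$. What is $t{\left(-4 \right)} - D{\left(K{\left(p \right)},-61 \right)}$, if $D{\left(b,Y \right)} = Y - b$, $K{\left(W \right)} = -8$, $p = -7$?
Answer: $69$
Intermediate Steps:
$t{\left(a \right)} = a^{2}$
$t{\left(-4 \right)} - D{\left(K{\left(p \right)},-61 \right)} = \left(-4\right)^{2} - \left(-61 - -8\right) = 16 - \left(-61 + 8\right) = 16 - -53 = 16 + 53 = 69$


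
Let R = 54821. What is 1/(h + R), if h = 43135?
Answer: 1/97956 ≈ 1.0209e-5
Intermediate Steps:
1/(h + R) = 1/(43135 + 54821) = 1/97956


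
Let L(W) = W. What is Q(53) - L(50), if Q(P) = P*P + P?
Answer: 2812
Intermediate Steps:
Q(P) = P + P**2 (Q(P) = P**2 + P = P + P**2)
Q(53) - L(50) = 53*(1 + 53) - 1*50 = 53*54 - 50 = 2862 - 50 = 2812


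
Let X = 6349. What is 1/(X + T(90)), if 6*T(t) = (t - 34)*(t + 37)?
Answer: 3/22603 ≈ 0.00013273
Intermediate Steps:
T(t) = (-34 + t)*(37 + t)/6 (T(t) = ((t - 34)*(t + 37))/6 = ((-34 + t)*(37 + t))/6 = (-34 + t)*(37 + t)/6)
1/(X + T(90)) = 1/(6349 + (-629/3 + (½)*90 + (⅙)*90²)) = 1/(6349 + (-629/3 + 45 + (⅙)*8100)) = 1/(6349 + (-629/3 + 45 + 1350)) = 1/(6349 + 3556/3) = 1/(22603/3) = 3/22603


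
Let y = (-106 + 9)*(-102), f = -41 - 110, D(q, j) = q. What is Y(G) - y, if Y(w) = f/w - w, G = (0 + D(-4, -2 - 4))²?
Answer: -158711/16 ≈ -9919.4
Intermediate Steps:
f = -151
G = 16 (G = (0 - 4)² = (-4)² = 16)
y = 9894 (y = -97*(-102) = 9894)
Y(w) = -w - 151/w (Y(w) = -151/w - w = -w - 151/w)
Y(G) - y = (-1*16 - 151/16) - 1*9894 = (-16 - 151*1/16) - 9894 = (-16 - 151/16) - 9894 = -407/16 - 9894 = -158711/16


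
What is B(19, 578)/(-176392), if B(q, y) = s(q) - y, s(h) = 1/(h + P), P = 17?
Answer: 20807/6350112 ≈ 0.0032766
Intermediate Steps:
s(h) = 1/(17 + h) (s(h) = 1/(h + 17) = 1/(17 + h))
B(q, y) = 1/(17 + q) - y
B(19, 578)/(-176392) = ((1 - 1*578*(17 + 19))/(17 + 19))/(-176392) = ((1 - 1*578*36)/36)*(-1/176392) = ((1 - 20808)/36)*(-1/176392) = ((1/36)*(-20807))*(-1/176392) = -20807/36*(-1/176392) = 20807/6350112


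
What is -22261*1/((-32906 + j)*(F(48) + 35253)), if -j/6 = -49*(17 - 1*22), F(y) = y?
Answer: 22261/1213507176 ≈ 1.8344e-5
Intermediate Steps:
j = -1470 (j = -(-294)*(17 - 1*22) = -(-294)*(17 - 22) = -(-294)*(-5) = -6*245 = -1470)
-22261*1/((-32906 + j)*(F(48) + 35253)) = -22261*1/((-32906 - 1470)*(48 + 35253)) = -22261/((-34376*35301)) = -22261/(-1213507176) = -22261*(-1/1213507176) = 22261/1213507176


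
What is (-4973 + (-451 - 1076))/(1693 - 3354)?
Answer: 6500/1661 ≈ 3.9133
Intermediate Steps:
(-4973 + (-451 - 1076))/(1693 - 3354) = (-4973 - 1527)/(-1661) = -6500*(-1/1661) = 6500/1661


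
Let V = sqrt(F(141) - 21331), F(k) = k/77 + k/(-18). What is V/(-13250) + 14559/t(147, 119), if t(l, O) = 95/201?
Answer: 2926359/95 - I*sqrt(4554255090)/6121500 ≈ 30804.0 - 0.011024*I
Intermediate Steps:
F(k) = -59*k/1386 (F(k) = k*(1/77) + k*(-1/18) = k/77 - k/18 = -59*k/1386)
t(l, O) = 95/201 (t(l, O) = 95*(1/201) = 95/201)
V = I*sqrt(4554255090)/462 (V = sqrt(-59/1386*141 - 21331) = sqrt(-2773/462 - 21331) = sqrt(-9857695/462) = I*sqrt(4554255090)/462 ≈ 146.07*I)
V/(-13250) + 14559/t(147, 119) = (I*sqrt(4554255090)/462)/(-13250) + 14559/(95/201) = (I*sqrt(4554255090)/462)*(-1/13250) + 14559*(201/95) = -I*sqrt(4554255090)/6121500 + 2926359/95 = 2926359/95 - I*sqrt(4554255090)/6121500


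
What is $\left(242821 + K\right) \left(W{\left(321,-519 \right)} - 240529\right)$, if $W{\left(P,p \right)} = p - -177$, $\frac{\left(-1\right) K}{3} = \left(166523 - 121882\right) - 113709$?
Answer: $-108397971775$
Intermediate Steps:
$K = 207204$ ($K = - 3 \left(\left(166523 - 121882\right) - 113709\right) = - 3 \left(44641 - 113709\right) = \left(-3\right) \left(-69068\right) = 207204$)
$W{\left(P,p \right)} = 177 + p$ ($W{\left(P,p \right)} = p + 177 = 177 + p$)
$\left(242821 + K\right) \left(W{\left(321,-519 \right)} - 240529\right) = \left(242821 + 207204\right) \left(\left(177 - 519\right) - 240529\right) = 450025 \left(-342 - 240529\right) = 450025 \left(-240871\right) = -108397971775$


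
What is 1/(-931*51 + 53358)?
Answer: 1/5877 ≈ 0.00017015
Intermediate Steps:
1/(-931*51 + 53358) = 1/(-47481 + 53358) = 1/5877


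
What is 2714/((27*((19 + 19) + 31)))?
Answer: 118/81 ≈ 1.4568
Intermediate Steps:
2714/((27*((19 + 19) + 31))) = 2714/((27*(38 + 31))) = 2714/((27*69)) = 2714/1863 = 2714*(1/1863) = 118/81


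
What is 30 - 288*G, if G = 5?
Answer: -1410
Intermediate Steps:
30 - 288*G = 30 - 288*5 = 30 - 48*30 = 30 - 1440 = -1410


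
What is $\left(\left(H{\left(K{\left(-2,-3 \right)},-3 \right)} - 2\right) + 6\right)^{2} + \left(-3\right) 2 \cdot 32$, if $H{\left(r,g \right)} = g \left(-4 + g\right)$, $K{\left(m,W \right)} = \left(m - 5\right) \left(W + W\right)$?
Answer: $433$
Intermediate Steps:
$K{\left(m,W \right)} = 2 W \left(-5 + m\right)$ ($K{\left(m,W \right)} = \left(-5 + m\right) 2 W = 2 W \left(-5 + m\right)$)
$\left(\left(H{\left(K{\left(-2,-3 \right)},-3 \right)} - 2\right) + 6\right)^{2} + \left(-3\right) 2 \cdot 32 = \left(\left(- 3 \left(-4 - 3\right) - 2\right) + 6\right)^{2} + \left(-3\right) 2 \cdot 32 = \left(\left(\left(-3\right) \left(-7\right) - 2\right) + 6\right)^{2} - 192 = \left(\left(21 - 2\right) + 6\right)^{2} - 192 = \left(19 + 6\right)^{2} - 192 = 25^{2} - 192 = 625 - 192 = 433$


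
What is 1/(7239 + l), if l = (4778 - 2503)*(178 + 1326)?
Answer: 1/3428839 ≈ 2.9164e-7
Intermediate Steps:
l = 3421600 (l = 2275*1504 = 3421600)
1/(7239 + l) = 1/(7239 + 3421600) = 1/3428839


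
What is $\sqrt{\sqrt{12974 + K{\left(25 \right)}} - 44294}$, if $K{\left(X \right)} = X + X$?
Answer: $\sqrt{-44294 + 4 \sqrt{814}} \approx 210.19 i$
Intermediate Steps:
$K{\left(X \right)} = 2 X$
$\sqrt{\sqrt{12974 + K{\left(25 \right)}} - 44294} = \sqrt{\sqrt{12974 + 2 \cdot 25} - 44294} = \sqrt{\sqrt{12974 + 50} - 44294} = \sqrt{\sqrt{13024} - 44294} = \sqrt{4 \sqrt{814} - 44294} = \sqrt{-44294 + 4 \sqrt{814}}$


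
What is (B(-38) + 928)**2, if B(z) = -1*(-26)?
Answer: 910116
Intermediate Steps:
B(z) = 26
(B(-38) + 928)**2 = (26 + 928)**2 = 954**2 = 910116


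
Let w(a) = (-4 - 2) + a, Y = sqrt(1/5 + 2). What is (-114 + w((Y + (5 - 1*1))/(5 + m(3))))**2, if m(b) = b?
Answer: (4780 - sqrt(55))**2/1600 ≈ 14236.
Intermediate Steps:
Y = sqrt(55)/5 (Y = sqrt(1/5 + 2) = sqrt(11/5) = sqrt(55)/5 ≈ 1.4832)
w(a) = -6 + a
(-114 + w((Y + (5 - 1*1))/(5 + m(3))))**2 = (-114 + (-6 + (sqrt(55)/5 + (5 - 1*1))/(5 + 3)))**2 = (-114 + (-6 + (sqrt(55)/5 + (5 - 1))/8))**2 = (-114 + (-6 + (sqrt(55)/5 + 4)*(1/8)))**2 = (-114 + (-6 + (4 + sqrt(55)/5)*(1/8)))**2 = (-114 + (-6 + (1/2 + sqrt(55)/40)))**2 = (-114 + (-11/2 + sqrt(55)/40))**2 = (-239/2 + sqrt(55)/40)**2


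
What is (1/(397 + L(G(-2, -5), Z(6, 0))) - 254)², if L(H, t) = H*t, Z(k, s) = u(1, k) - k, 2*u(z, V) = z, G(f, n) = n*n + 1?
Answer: 4162185225/64516 ≈ 64514.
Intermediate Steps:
G(f, n) = 1 + n² (G(f, n) = n² + 1 = 1 + n²)
u(z, V) = z/2
Z(k, s) = ½ - k (Z(k, s) = (½)*1 - k = ½ - k)
(1/(397 + L(G(-2, -5), Z(6, 0))) - 254)² = (1/(397 + (1 + (-5)²)*(½ - 1*6)) - 254)² = (1/(397 + (1 + 25)*(½ - 6)) - 254)² = (1/(397 + 26*(-11/2)) - 254)² = (1/(397 - 143) - 254)² = (1/254 - 254)² = (-64515/254)² = 4162185225/64516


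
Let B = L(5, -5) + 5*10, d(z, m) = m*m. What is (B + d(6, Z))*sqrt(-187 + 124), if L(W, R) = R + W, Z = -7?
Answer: 297*I*sqrt(7) ≈ 785.79*I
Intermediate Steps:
d(z, m) = m**2
B = 50 (B = (-5 + 5) + 5*10 = 0 + 50 = 50)
(B + d(6, Z))*sqrt(-187 + 124) = (50 + (-7)**2)*sqrt(-187 + 124) = (50 + 49)*sqrt(-63) = 99*(3*I*sqrt(7)) = 297*I*sqrt(7)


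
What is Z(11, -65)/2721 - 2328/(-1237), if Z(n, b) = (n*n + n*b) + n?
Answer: 5613317/3365877 ≈ 1.6677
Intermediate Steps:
Z(n, b) = n + n² + b*n (Z(n, b) = (n² + b*n) + n = n + n² + b*n)
Z(11, -65)/2721 - 2328/(-1237) = (11*(1 - 65 + 11))/2721 - 2328/(-1237) = (11*(-53))*(1/2721) - 2328*(-1/1237) = -583*1/2721 + 2328/1237 = -583/2721 + 2328/1237 = 5613317/3365877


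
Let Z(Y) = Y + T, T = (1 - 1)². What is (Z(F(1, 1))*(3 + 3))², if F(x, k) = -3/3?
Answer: 36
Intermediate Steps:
T = 0 (T = 0² = 0)
F(x, k) = -1 (F(x, k) = -3*⅓ = -1)
Z(Y) = Y (Z(Y) = Y + 0 = Y)
(Z(F(1, 1))*(3 + 3))² = (-(3 + 3))² = (-1*6)² = (-6)² = 36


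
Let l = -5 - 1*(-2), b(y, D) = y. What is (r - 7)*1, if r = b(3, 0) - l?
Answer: -1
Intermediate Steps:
l = -3 (l = -5 + 2 = -3)
r = 6 (r = 3 - 1*(-3) = 3 + 3 = 6)
(r - 7)*1 = (6 - 7)*1 = -1*1 = -1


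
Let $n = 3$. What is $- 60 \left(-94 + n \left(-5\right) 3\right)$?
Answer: $8340$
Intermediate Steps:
$- 60 \left(-94 + n \left(-5\right) 3\right) = - 60 \left(-94 + 3 \left(-5\right) 3\right) = - 60 \left(-94 - 45\right) = \left(-60\right) \left(-139\right) = 8340$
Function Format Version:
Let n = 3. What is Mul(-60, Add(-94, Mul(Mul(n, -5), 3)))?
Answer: 8340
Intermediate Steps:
Mul(-60, Add(-94, Mul(Mul(n, -5), 3))) = Mul(-60, Add(-94, Mul(Mul(3, -5), 3))) = Mul(-60, Add(-94, Mul(-15, 3))) = Mul(-60, Add(-94, -45)) = Mul(-60, -139) = 8340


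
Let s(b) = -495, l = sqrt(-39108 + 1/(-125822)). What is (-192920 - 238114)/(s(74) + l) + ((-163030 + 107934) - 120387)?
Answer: -6246703633114681/35750182327 + 431034*I*sqrt(619125618775694)/35750182327 ≈ -1.7473e+5 + 300.0*I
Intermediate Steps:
l = I*sqrt(619125618775694)/125822 (l = sqrt(-39108 - 1/125822) = sqrt(-4920646777/125822) = I*sqrt(619125618775694)/125822 ≈ 197.76*I)
(-192920 - 238114)/(s(74) + l) + ((-163030 + 107934) - 120387) = (-192920 - 238114)/(-495 + I*sqrt(619125618775694)/125822) + ((-163030 + 107934) - 120387) = -431034/(-495 + I*sqrt(619125618775694)/125822) + (-55096 - 120387) = -431034/(-495 + I*sqrt(619125618775694)/125822) - 175483 = -175483 - 431034/(-495 + I*sqrt(619125618775694)/125822)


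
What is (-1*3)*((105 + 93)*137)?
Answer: -81378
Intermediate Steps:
(-1*3)*((105 + 93)*137) = -594*137 = -3*27126 = -81378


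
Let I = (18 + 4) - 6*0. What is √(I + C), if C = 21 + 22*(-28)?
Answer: I*√573 ≈ 23.937*I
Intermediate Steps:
C = -595 (C = 21 - 616 = -595)
I = 22 (I = 22 + 0 = 22)
√(I + C) = √(22 - 595) = √(-573) = I*√573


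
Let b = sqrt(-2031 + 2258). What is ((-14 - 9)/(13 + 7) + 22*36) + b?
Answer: 15817/20 + sqrt(227) ≈ 805.92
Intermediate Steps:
b = sqrt(227) ≈ 15.067
((-14 - 9)/(13 + 7) + 22*36) + b = ((-14 - 9)/(13 + 7) + 22*36) + sqrt(227) = (-23/20 + 792) + sqrt(227) = 15817/20 + sqrt(227)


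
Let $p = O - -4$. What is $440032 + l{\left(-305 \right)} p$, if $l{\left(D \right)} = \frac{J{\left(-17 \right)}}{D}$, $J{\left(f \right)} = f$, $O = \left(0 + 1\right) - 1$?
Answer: $\frac{134209828}{305} \approx 4.4003 \cdot 10^{5}$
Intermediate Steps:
$O = 0$ ($O = 1 - 1 = 0$)
$p = 4$ ($p = 0 - -4 = 0 + 4 = 4$)
$l{\left(D \right)} = - \frac{17}{D}$
$440032 + l{\left(-305 \right)} p = 440032 + - \frac{17}{-305} \cdot 4 = 440032 + \left(-17\right) \left(- \frac{1}{305}\right) 4 = 440032 + \frac{17}{305} \cdot 4 = 440032 + \frac{68}{305} = \frac{134209828}{305}$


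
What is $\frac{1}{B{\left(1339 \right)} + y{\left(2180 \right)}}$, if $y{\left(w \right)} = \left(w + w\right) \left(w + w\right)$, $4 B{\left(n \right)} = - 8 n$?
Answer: $\frac{1}{19006922} \approx 5.2612 \cdot 10^{-8}$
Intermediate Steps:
$B{\left(n \right)} = - 2 n$ ($B{\left(n \right)} = \frac{\left(-8\right) n}{4} = - 2 n$)
$y{\left(w \right)} = 4 w^{2}$ ($y{\left(w \right)} = 2 w 2 w = 4 w^{2}$)
$\frac{1}{B{\left(1339 \right)} + y{\left(2180 \right)}} = \frac{1}{\left(-2\right) 1339 + 4 \cdot 2180^{2}} = \frac{1}{-2678 + 4 \cdot 4752400} = \frac{1}{-2678 + 19009600} = \frac{1}{19006922}$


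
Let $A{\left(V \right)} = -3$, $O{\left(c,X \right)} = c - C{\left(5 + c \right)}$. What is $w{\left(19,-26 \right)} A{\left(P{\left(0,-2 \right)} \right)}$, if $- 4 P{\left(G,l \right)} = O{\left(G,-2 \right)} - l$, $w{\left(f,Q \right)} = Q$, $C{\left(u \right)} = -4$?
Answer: $78$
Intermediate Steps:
$O{\left(c,X \right)} = 4 + c$ ($O{\left(c,X \right)} = c - -4 = c + 4 = 4 + c$)
$P{\left(G,l \right)} = -1 - \frac{G}{4} + \frac{l}{4}$ ($P{\left(G,l \right)} = - \frac{\left(4 + G\right) - l}{4} = - \frac{4 + G - l}{4} = -1 - \frac{G}{4} + \frac{l}{4}$)
$w{\left(19,-26 \right)} A{\left(P{\left(0,-2 \right)} \right)} = \left(-26\right) \left(-3\right) = 78$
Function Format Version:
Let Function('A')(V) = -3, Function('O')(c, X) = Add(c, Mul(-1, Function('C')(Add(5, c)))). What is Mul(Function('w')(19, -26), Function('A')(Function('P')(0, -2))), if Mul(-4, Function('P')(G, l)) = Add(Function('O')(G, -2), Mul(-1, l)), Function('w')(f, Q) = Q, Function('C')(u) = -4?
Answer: 78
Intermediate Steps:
Function('O')(c, X) = Add(4, c) (Function('O')(c, X) = Add(c, Mul(-1, -4)) = Add(c, 4) = Add(4, c))
Function('P')(G, l) = Add(-1, Mul(Rational(-1, 4), G), Mul(Rational(1, 4), l)) (Function('P')(G, l) = Mul(Rational(-1, 4), Add(Add(4, G), Mul(-1, l))) = Mul(Rational(-1, 4), Add(4, G, Mul(-1, l))) = Add(-1, Mul(Rational(-1, 4), G), Mul(Rational(1, 4), l)))
Mul(Function('w')(19, -26), Function('A')(Function('P')(0, -2))) = Mul(-26, -3) = 78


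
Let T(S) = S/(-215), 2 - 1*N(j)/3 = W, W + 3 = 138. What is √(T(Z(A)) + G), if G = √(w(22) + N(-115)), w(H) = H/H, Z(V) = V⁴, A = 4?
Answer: √(-55040 + 46225*I*√398)/215 ≈ 3.0655 + 3.2539*I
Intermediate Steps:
W = 135 (W = -3 + 138 = 135)
w(H) = 1
N(j) = -399 (N(j) = 6 - 3*135 = 6 - 405 = -399)
T(S) = -S/215 (T(S) = S*(-1/215) = -S/215)
G = I*√398 (G = √(1 - 399) = √(-398) = I*√398 ≈ 19.95*I)
√(T(Z(A)) + G) = √(-1/215*4⁴ + I*√398) = √(-1/215*256 + I*√398) = √(-256/215 + I*√398)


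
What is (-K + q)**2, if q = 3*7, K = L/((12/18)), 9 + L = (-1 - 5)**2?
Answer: 1521/4 ≈ 380.25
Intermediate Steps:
L = 27 (L = -9 + (-1 - 5)**2 = -9 + (-6)**2 = -9 + 36 = 27)
K = 81/2 (K = 27/((12/18)) = 27/((12*(1/18))) = 27/(2/3) = 27*(3/2) = 81/2 ≈ 40.500)
q = 21
(-K + q)**2 = (-1*81/2 + 21)**2 = (-81/2 + 21)**2 = (-39/2)**2 = 1521/4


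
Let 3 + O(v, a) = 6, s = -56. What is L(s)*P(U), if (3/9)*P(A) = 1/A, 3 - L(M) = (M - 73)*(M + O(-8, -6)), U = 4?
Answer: -10251/2 ≈ -5125.5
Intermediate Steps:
O(v, a) = 3 (O(v, a) = -3 + 6 = 3)
L(M) = 3 - (-73 + M)*(3 + M) (L(M) = 3 - (M - 73)*(M + 3) = 3 - (-73 + M)*(3 + M))
P(A) = 3/A (P(A) = 3*(1/A) = 3/A)
L(s)*P(U) = (222 - 1*(-56)² + 70*(-56))*(3/4) = (222 - 1*3136 - 3920)*(3*(¼)) = (222 - 3136 - 3920)*(¾) = -6834*¾ = -10251/2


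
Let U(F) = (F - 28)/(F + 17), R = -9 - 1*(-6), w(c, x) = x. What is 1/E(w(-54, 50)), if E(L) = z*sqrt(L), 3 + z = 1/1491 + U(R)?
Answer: -213*sqrt(2)/11105 ≈ -0.027125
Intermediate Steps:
R = -3 (R = -9 + 6 = -3)
U(F) = (-28 + F)/(17 + F)
z = -2221/426 (z = -3 + (1/1491 + (-28 - 3)/(17 - 3)) = -3 + (1/1491 - 31/14) = -3 - 943/426 = -2221/426 ≈ -5.2136)
E(L) = -2221*sqrt(L)/426
1/E(w(-54, 50)) = 1/(-11105*sqrt(2)/426) = -213*sqrt(2)/11105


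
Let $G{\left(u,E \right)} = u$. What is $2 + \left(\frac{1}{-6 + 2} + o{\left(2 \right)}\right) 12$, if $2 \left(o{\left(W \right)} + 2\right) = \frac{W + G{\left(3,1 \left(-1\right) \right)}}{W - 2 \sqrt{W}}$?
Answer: $-40 - 15 \sqrt{2} \approx -61.213$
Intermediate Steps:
$o{\left(W \right)} = -2 + \frac{3 + W}{2 \left(W - 2 \sqrt{W}\right)}$ ($o{\left(W \right)} = -2 + \frac{\left(W + 3\right) \frac{1}{W - 2 \sqrt{W}}}{2} = -2 + \frac{\left(3 + W\right) \frac{1}{W - 2 \sqrt{W}}}{2} = -2 + \frac{\frac{1}{W - 2 \sqrt{W}} \left(3 + W\right)}{2} = -2 + \frac{3 + W}{2 \left(W - 2 \sqrt{W}\right)}$)
$2 + \left(\frac{1}{-6 + 2} + o{\left(2 \right)}\right) 12 = 2 + \left(\frac{1}{-6 + 2} + \frac{-3 - 8 \sqrt{2} + 3 \cdot 2}{2 \left(\left(-1\right) 2 + 2 \sqrt{2}\right)}\right) 12 = 2 + \left(\frac{1}{-4} + \frac{-3 - 8 \sqrt{2} + 6}{2 \left(-2 + 2 \sqrt{2}\right)}\right) 12 = 2 + \left(- \frac{1}{4} + \frac{3 - 8 \sqrt{2}}{2 \left(-2 + 2 \sqrt{2}\right)}\right) 12 = 2 + \left(-3 + \frac{6 \left(3 - 8 \sqrt{2}\right)}{-2 + 2 \sqrt{2}}\right) = -1 + \frac{6 \left(3 - 8 \sqrt{2}\right)}{-2 + 2 \sqrt{2}}$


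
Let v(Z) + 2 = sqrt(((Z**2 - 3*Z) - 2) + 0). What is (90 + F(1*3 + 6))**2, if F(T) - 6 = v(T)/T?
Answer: 743096/81 + 3448*sqrt(13)/81 ≈ 9327.5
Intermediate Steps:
v(Z) = -2 + sqrt(-2 + Z**2 - 3*Z) (v(Z) = -2 + sqrt(((Z**2 - 3*Z) - 2) + 0) = -2 + sqrt((-2 + Z**2 - 3*Z) + 0) = -2 + sqrt(-2 + Z**2 - 3*Z))
F(T) = 6 + (-2 + sqrt(-2 + T**2 - 3*T))/T
(90 + F(1*3 + 6))**2 = (90 + (-2 + sqrt(-2 + (1*3 + 6)**2 - 3*(1*3 + 6)) + 6*(1*3 + 6))/(1*3 + 6))**2 = (90 + (-2 + sqrt(-2 + (3 + 6)**2 - 3*(3 + 6)) + 6*(3 + 6))/(3 + 6))**2 = (90 + (-2 + sqrt(-2 + 9**2 - 3*9) + 6*9)/9)**2 = (90 + (-2 + sqrt(-2 + 81 - 27) + 54)/9)**2 = (90 + (-2 + sqrt(52) + 54)/9)**2 = (90 + (-2 + 2*sqrt(13) + 54)/9)**2 = (90 + (52 + 2*sqrt(13))/9)**2 = (90 + (52/9 + 2*sqrt(13)/9))**2 = (862/9 + 2*sqrt(13)/9)**2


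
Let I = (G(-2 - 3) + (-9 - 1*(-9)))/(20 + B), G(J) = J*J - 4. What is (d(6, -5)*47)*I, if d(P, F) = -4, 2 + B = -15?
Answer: -1316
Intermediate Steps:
B = -17 (B = -2 - 15 = -17)
G(J) = -4 + J**2 (G(J) = J**2 - 4 = -4 + J**2)
I = 7 (I = ((-4 + (-2 - 3)**2) + (-9 - 1*(-9)))/(20 - 17) = ((-4 + (-5)**2) + (-9 + 9))/3 = ((-4 + 25) + 0)*(1/3) = (21 + 0)*(1/3) = 21*(1/3) = 7)
(d(6, -5)*47)*I = -4*47*7 = -188*7 = -1316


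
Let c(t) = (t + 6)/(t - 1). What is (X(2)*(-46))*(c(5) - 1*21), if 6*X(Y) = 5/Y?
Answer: 8395/24 ≈ 349.79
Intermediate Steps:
c(t) = (6 + t)/(-1 + t)
X(Y) = 5/(6*Y) (X(Y) = (5/Y)/6 = 5/(6*Y))
(X(2)*(-46))*(c(5) - 1*21) = (((⅚)/2)*(-46))*((6 + 5)/(-1 + 5) - 1*21) = (((⅚)*(½))*(-46))*(11/4 - 21) = ((5/12)*(-46))*((¼)*11 - 21) = -115*(11/4 - 21)/6 = -115/6*(-73/4) = 8395/24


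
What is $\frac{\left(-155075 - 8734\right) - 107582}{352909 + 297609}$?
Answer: $- \frac{271391}{650518} \approx -0.41719$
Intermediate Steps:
$\frac{\left(-155075 - 8734\right) - 107582}{352909 + 297609} = \frac{-163809 - 107582}{650518} = \left(-271391\right) \frac{1}{650518} = - \frac{271391}{650518}$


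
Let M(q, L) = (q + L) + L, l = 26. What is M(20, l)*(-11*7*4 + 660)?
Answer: 25344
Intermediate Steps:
M(q, L) = q + 2*L (M(q, L) = (L + q) + L = q + 2*L)
M(20, l)*(-11*7*4 + 660) = (20 + 2*26)*(-11*7*4 + 660) = (20 + 52)*(-77*4 + 660) = 72*(-308 + 660) = 72*352 = 25344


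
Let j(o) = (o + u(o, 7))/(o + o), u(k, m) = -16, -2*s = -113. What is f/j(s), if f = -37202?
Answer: -8407652/81 ≈ -1.0380e+5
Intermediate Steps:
s = 113/2 (s = -1/2*(-113) = 113/2 ≈ 56.500)
j(o) = (-16 + o)/(2*o) (j(o) = (o - 16)/(o + o) = (-16 + o)/((2*o)) = (-16 + o)*(1/(2*o)) = (-16 + o)/(2*o))
f/j(s) = -37202*113/(-16 + 113/2) = -37202/((1/2)*(2/113)*(81/2)) = -37202/81/226 = -37202*226/81 = -8407652/81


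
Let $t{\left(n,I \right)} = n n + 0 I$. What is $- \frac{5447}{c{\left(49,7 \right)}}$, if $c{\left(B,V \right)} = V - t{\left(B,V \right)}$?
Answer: $\frac{5447}{2394} \approx 2.2753$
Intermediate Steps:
$t{\left(n,I \right)} = n^{2}$ ($t{\left(n,I \right)} = n^{2} + 0 = n^{2}$)
$c{\left(B,V \right)} = V - B^{2}$
$- \frac{5447}{c{\left(49,7 \right)}} = - \frac{5447}{7 - 49^{2}} = - \frac{5447}{7 - 2401} = - \frac{5447}{-2394} = \left(-5447\right) \left(- \frac{1}{2394}\right) = \frac{5447}{2394}$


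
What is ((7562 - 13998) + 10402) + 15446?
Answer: 19412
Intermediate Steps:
((7562 - 13998) + 10402) + 15446 = (-6436 + 10402) + 15446 = 3966 + 15446 = 19412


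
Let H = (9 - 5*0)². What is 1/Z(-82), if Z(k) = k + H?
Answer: -1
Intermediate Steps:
H = 81 (H = (9 + 0)² = 9² = 81)
Z(k) = 81 + k (Z(k) = k + 81 = 81 + k)
1/Z(-82) = 1/(81 - 82) = 1/(-1) = -1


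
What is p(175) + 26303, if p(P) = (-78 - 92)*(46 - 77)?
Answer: 31573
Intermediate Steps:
p(P) = 5270 (p(P) = -170*(-31) = 5270)
p(175) + 26303 = 5270 + 26303 = 31573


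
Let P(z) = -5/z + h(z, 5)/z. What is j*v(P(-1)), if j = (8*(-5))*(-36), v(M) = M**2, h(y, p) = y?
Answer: 51840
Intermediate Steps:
P(z) = 1 - 5/z (P(z) = -5/z + z/z = -5/z + 1 = 1 - 5/z)
j = 1440 (j = -40*(-36) = 1440)
j*v(P(-1)) = 1440*((-5 - 1)/(-1))**2 = 1440*(-1*(-6))**2 = 1440*6**2 = 1440*36 = 51840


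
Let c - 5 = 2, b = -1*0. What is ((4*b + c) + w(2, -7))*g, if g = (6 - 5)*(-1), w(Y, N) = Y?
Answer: -9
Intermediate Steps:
b = 0
c = 7 (c = 5 + 2 = 7)
g = -1 (g = 1*(-1) = -1)
((4*b + c) + w(2, -7))*g = ((4*0 + 7) + 2)*(-1) = ((0 + 7) + 2)*(-1) = (7 + 2)*(-1) = 9*(-1) = -9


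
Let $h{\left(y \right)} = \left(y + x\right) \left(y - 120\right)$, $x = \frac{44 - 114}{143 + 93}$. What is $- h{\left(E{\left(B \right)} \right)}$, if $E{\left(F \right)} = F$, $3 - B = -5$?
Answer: $\frac{50904}{59} \approx 862.78$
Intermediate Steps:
$B = 8$ ($B = 3 - -5 = 3 + 5 = 8$)
$x = - \frac{35}{118}$ ($x = - \frac{70}{236} = \left(-70\right) \frac{1}{236} = - \frac{35}{118} \approx -0.29661$)
$h{\left(y \right)} = \left(-120 + y\right) \left(- \frac{35}{118} + y\right)$ ($h{\left(y \right)} = \left(y - \frac{35}{118}\right) \left(y - 120\right) = \left(- \frac{35}{118} + y\right) \left(-120 + y\right) = \left(-120 + y\right) \left(- \frac{35}{118} + y\right)$)
$- h{\left(E{\left(B \right)} \right)} = - (\frac{2100}{59} + 8^{2} - \frac{56780}{59}) = - (\frac{2100}{59} + 64 - \frac{56780}{59}) = \left(-1\right) \left(- \frac{50904}{59}\right) = \frac{50904}{59}$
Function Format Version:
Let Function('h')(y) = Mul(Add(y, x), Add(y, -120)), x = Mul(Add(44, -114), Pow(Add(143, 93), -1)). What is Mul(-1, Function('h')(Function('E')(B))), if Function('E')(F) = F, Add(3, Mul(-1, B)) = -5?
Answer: Rational(50904, 59) ≈ 862.78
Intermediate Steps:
B = 8 (B = Add(3, Mul(-1, -5)) = Add(3, 5) = 8)
x = Rational(-35, 118) (x = Mul(-70, Pow(236, -1)) = Mul(-70, Rational(1, 236)) = Rational(-35, 118) ≈ -0.29661)
Function('h')(y) = Mul(Add(-120, y), Add(Rational(-35, 118), y)) (Function('h')(y) = Mul(Add(y, Rational(-35, 118)), Add(y, -120)) = Mul(Add(Rational(-35, 118), y), Add(-120, y)) = Mul(Add(-120, y), Add(Rational(-35, 118), y)))
Mul(-1, Function('h')(Function('E')(B))) = Mul(-1, Add(Rational(2100, 59), Pow(8, 2), Mul(Rational(-14195, 118), 8))) = Mul(-1, Add(Rational(2100, 59), 64, Rational(-56780, 59))) = Mul(-1, Rational(-50904, 59)) = Rational(50904, 59)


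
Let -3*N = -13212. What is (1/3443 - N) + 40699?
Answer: 124963686/3443 ≈ 36295.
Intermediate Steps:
N = 4404 (N = -⅓*(-13212) = 4404)
(1/3443 - N) + 40699 = (1/3443 - 1*4404) + 40699 = (1/3443 - 4404) + 40699 = -15162971/3443 + 40699 = 124963686/3443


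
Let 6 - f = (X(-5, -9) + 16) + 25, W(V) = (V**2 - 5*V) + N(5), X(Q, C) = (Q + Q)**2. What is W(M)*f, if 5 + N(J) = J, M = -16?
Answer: -45360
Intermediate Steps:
N(J) = -5 + J
X(Q, C) = 4*Q**2 (X(Q, C) = (2*Q)**2 = 4*Q**2)
W(V) = V**2 - 5*V (W(V) = (V**2 - 5*V) + (-5 + 5) = (V**2 - 5*V) + 0 = V**2 - 5*V)
f = -135 (f = 6 - ((4*(-5)**2 + 16) + 25) = 6 - ((4*25 + 16) + 25) = 6 - ((100 + 16) + 25) = 6 - (116 + 25) = 6 - 1*141 = 6 - 141 = -135)
W(M)*f = -16*(-5 - 16)*(-135) = -16*(-21)*(-135) = 336*(-135) = -45360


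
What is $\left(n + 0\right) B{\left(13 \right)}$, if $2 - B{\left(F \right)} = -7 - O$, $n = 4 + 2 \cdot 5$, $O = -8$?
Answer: $14$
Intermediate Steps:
$n = 14$ ($n = 4 + 10 = 14$)
$B{\left(F \right)} = 1$ ($B{\left(F \right)} = 2 - \left(-7 - -8\right) = 2 - \left(-7 + 8\right) = 2 - 1 = 1$)
$\left(n + 0\right) B{\left(13 \right)} = \left(14 + 0\right) 1 = 14 \cdot 1 = 14$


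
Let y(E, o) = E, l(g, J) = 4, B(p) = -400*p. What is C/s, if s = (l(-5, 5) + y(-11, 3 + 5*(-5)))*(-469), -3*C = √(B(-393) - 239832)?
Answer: -2*I*√20658/9849 ≈ -0.029186*I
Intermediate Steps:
C = -2*I*√20658/3 (C = -√(-400*(-393) - 239832)/3 = -√(157200 - 239832)/3 = -2*I*√20658/3 ≈ -95.819*I)
s = 3283 (s = (4 - 11)*(-469) = -7*(-469) = 3283)
C/s = -2*I*√20658/3/3283 = -2*I*√20658/3*(1/3283) = -2*I*√20658/9849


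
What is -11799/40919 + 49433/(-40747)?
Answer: -2503522780/1667326493 ≈ -1.5015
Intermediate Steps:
-11799/40919 + 49433/(-40747) = -11799*1/40919 + 49433*(-1/40747) = -11799/40919 - 49433/40747 = -2503522780/1667326493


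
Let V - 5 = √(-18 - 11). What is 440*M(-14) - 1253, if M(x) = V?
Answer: 947 + 440*I*√29 ≈ 947.0 + 2369.5*I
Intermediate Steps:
V = 5 + I*√29 (V = 5 + √(-18 - 11) = 5 + √(-29) = 5 + I*√29 ≈ 5.0 + 5.3852*I)
M(x) = 5 + I*√29
440*M(-14) - 1253 = 440*(5 + I*√29) - 1253 = (2200 + 440*I*√29) - 1253 = 947 + 440*I*√29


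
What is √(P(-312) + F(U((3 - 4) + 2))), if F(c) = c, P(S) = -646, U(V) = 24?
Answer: I*√622 ≈ 24.94*I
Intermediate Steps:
√(P(-312) + F(U((3 - 4) + 2))) = √(-646 + 24) = √(-622) = I*√622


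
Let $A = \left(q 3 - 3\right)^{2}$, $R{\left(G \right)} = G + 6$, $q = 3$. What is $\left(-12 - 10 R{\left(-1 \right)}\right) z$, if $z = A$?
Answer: $-2232$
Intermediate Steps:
$R{\left(G \right)} = 6 + G$
$A = 36$ ($A = \left(3 \cdot 3 - 3\right)^{2} = \left(9 - 3\right)^{2} = 6^{2} = 36$)
$z = 36$
$\left(-12 - 10 R{\left(-1 \right)}\right) z = \left(-12 - 10 \left(6 - 1\right)\right) 36 = \left(-12 - 50\right) 36 = \left(-62\right) 36 = -2232$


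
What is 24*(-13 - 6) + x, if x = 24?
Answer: -432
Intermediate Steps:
24*(-13 - 6) + x = 24*(-13 - 6) + 24 = 24*(-19) + 24 = -456 + 24 = -432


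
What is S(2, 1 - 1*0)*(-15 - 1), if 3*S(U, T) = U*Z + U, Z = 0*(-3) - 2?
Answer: 32/3 ≈ 10.667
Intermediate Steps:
Z = -2 (Z = 0 - 2 = -2)
S(U, T) = -U/3 (S(U, T) = (U*(-2) + U)/3 = (-2*U + U)/3 = (-U)/3 = -U/3)
S(2, 1 - 1*0)*(-15 - 1) = (-1/3*2)*(-15 - 1) = -2/3*(-16) = 32/3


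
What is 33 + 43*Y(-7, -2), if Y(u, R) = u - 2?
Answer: -354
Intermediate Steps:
Y(u, R) = -2 + u
33 + 43*Y(-7, -2) = 33 + 43*(-2 - 7) = 33 + 43*(-9) = 33 - 387 = -354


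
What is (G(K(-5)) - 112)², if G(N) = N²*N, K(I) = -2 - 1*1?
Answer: 19321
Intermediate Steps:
K(I) = -3 (K(I) = -2 - 1 = -3)
G(N) = N³
(G(K(-5)) - 112)² = ((-3)³ - 112)² = (-27 - 112)² = (-139)² = 19321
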